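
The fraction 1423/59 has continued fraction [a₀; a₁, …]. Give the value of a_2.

2

1423 ÷ 59 → quotient 24, remainder 7
59 ÷ 7 → quotient 8, remainder 3
7 ÷ 3 → quotient 2, remainder 1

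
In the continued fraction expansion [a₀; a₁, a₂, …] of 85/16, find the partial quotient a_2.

85 = 5·16 + 5, so a_0 = 5
16 = 3·5 + 1, so a_1 = 3
5 = 5·1 + 0, so a_2 = 5

5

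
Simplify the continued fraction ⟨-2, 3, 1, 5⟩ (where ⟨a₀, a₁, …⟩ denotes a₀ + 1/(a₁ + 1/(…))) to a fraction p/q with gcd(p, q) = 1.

-40/23

Work from the innermost term outward:
Start with 5.
1 + 1/(5/1) = 1 + 1/5 = 6/5
3 + 1/(6/5) = 3 + 5/6 = 23/6
-2 + 1/(23/6) = -2 + 6/23 = -40/23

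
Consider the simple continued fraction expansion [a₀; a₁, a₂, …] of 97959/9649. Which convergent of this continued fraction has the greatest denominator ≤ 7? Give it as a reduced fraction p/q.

71/7

List convergents until the denominator exceeds the bound:
a_0 = 10: 10/1  (≤ bound)
a_1 = 6: 61/6  (≤ bound)
a_2 = 1: 71/7  (≤ bound)
a_3 = 1: 132/13  (> 7, stop)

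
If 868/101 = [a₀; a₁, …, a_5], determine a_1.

1

⌊868/101⌋ = 8, remainder 60
⌊101/60⌋ = 1, remainder 41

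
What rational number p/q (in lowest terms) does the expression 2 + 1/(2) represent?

5/2

Use the convergent recurrence hₖ = aₖ·hₖ₋₁ + hₖ₋₂ (and likewise for the denominators kₖ):
a_0 = 2: 2/1
a_1 = 2: 5/2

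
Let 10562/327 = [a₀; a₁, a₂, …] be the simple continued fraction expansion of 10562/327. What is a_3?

1

10562 = 32·327 + 98, so a_0 = 32
327 = 3·98 + 33, so a_1 = 3
98 = 2·33 + 32, so a_2 = 2
33 = 1·32 + 1, so a_3 = 1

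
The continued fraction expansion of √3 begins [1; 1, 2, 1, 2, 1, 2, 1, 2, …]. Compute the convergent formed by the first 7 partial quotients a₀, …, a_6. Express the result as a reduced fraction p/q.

71/41

a_0 = 1: 1/1
a_1 = 1: 2/1
a_2 = 2: 5/3
a_3 = 1: 7/4
a_4 = 2: 19/11
a_5 = 1: 26/15
a_6 = 2: 71/41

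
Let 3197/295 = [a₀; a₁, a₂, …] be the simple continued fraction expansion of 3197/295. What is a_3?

3197 ÷ 295 → quotient 10, remainder 247
295 ÷ 247 → quotient 1, remainder 48
247 ÷ 48 → quotient 5, remainder 7
48 ÷ 7 → quotient 6, remainder 6

6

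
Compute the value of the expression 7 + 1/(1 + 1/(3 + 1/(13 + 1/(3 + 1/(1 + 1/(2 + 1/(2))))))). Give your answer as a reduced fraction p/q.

10903/1406

Start with 2.
2 + 1/(2/1) = 2 + 1/2 = 5/2
1 + 1/(5/2) = 1 + 2/5 = 7/5
3 + 1/(7/5) = 3 + 5/7 = 26/7
13 + 1/(26/7) = 13 + 7/26 = 345/26
3 + 1/(345/26) = 3 + 26/345 = 1061/345
1 + 1/(1061/345) = 1 + 345/1061 = 1406/1061
7 + 1/(1406/1061) = 7 + 1061/1406 = 10903/1406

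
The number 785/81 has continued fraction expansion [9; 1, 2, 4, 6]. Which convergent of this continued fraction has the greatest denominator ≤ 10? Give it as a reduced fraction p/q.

a_0 = 9: 9/1  (≤ bound)
a_1 = 1: 10/1  (≤ bound)
a_2 = 2: 29/3  (≤ bound)
a_3 = 4: 126/13  (> 10, stop)

29/3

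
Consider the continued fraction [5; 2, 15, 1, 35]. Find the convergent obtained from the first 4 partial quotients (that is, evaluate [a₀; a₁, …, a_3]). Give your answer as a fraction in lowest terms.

Collapse the nested fraction from the inside out:
Start with 1.
15 + 1/(1/1) = 15 + 1/1 = 16/1
2 + 1/(16/1) = 2 + 1/16 = 33/16
5 + 1/(33/16) = 5 + 16/33 = 181/33

181/33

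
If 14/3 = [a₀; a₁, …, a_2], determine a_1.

1

Apply division with remainder until the remainder is 0:
14 ÷ 3 → quotient 4, remainder 2
3 ÷ 2 → quotient 1, remainder 1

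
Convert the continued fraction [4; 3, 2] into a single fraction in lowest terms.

30/7

a_0 = 4: 4/1
a_1 = 3: 13/3
a_2 = 2: 30/7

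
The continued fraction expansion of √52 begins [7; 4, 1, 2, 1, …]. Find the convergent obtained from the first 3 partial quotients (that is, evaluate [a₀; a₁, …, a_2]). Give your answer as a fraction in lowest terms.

36/5

Use the convergent recurrence hₖ = aₖ·hₖ₋₁ + hₖ₋₂ (and likewise for the denominators kₖ):
a_0 = 7: 7/1
a_1 = 4: 29/4
a_2 = 1: 36/5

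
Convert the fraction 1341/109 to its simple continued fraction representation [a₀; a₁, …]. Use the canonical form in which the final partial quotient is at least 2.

1341 = 12·109 + 33, so a_0 = 12
109 = 3·33 + 10, so a_1 = 3
33 = 3·10 + 3, so a_2 = 3
10 = 3·3 + 1, so a_3 = 3
3 = 3·1 + 0, so a_4 = 3

[12; 3, 3, 3, 3]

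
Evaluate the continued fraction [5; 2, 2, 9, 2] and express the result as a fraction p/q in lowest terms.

Collapse the nested fraction from the inside out:
Start with 2.
9 + 1/(2/1) = 9 + 1/2 = 19/2
2 + 1/(19/2) = 2 + 2/19 = 40/19
2 + 1/(40/19) = 2 + 19/40 = 99/40
5 + 1/(99/40) = 5 + 40/99 = 535/99

535/99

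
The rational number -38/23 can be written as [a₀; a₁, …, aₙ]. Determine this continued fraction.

[-2; 2, 1, 7]

⌊-38/23⌋ = -2, remainder 8
⌊23/8⌋ = 2, remainder 7
⌊8/7⌋ = 1, remainder 1
⌊7/1⌋ = 7, remainder 0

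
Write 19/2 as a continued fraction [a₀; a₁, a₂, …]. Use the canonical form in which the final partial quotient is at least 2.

[9; 2]

Run the Euclidean algorithm, recording each quotient:
19 ÷ 2 → quotient 9, remainder 1
2 ÷ 1 → quotient 2, remainder 0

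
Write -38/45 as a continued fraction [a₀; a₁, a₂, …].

-38 = -1·45 + 7, so a_0 = -1
45 = 6·7 + 3, so a_1 = 6
7 = 2·3 + 1, so a_2 = 2
3 = 3·1 + 0, so a_3 = 3

[-1; 6, 2, 3]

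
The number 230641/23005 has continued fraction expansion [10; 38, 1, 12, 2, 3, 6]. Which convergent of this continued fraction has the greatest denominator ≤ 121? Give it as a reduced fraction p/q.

a_0 = 10: 10/1  (≤ bound)
a_1 = 38: 381/38  (≤ bound)
a_2 = 1: 391/39  (≤ bound)
a_3 = 12: 5073/506  (> 121, stop)

391/39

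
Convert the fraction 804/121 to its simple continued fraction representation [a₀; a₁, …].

[6; 1, 1, 1, 4, 2, 1, 2]

804 = 6·121 + 78, so a_0 = 6
121 = 1·78 + 43, so a_1 = 1
78 = 1·43 + 35, so a_2 = 1
43 = 1·35 + 8, so a_3 = 1
35 = 4·8 + 3, so a_4 = 4
8 = 2·3 + 2, so a_5 = 2
3 = 1·2 + 1, so a_6 = 1
2 = 2·1 + 0, so a_7 = 2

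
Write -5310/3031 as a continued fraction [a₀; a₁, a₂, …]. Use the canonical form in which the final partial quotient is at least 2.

Run the Euclidean algorithm, recording each quotient:
-5310 ÷ 3031 → quotient -2, remainder 752
3031 ÷ 752 → quotient 4, remainder 23
752 ÷ 23 → quotient 32, remainder 16
23 ÷ 16 → quotient 1, remainder 7
16 ÷ 7 → quotient 2, remainder 2
7 ÷ 2 → quotient 3, remainder 1
2 ÷ 1 → quotient 2, remainder 0

[-2; 4, 32, 1, 2, 3, 2]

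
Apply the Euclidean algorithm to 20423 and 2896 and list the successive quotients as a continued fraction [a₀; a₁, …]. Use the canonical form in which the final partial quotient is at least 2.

[7; 19, 5, 1, 1, 2, 5]

Apply division with remainder until the remainder is 0:
20423 = 7·2896 + 151, so a_0 = 7
2896 = 19·151 + 27, so a_1 = 19
151 = 5·27 + 16, so a_2 = 5
27 = 1·16 + 11, so a_3 = 1
16 = 1·11 + 5, so a_4 = 1
11 = 2·5 + 1, so a_5 = 2
5 = 5·1 + 0, so a_6 = 5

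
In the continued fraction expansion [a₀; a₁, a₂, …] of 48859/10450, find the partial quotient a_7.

48859 ÷ 10450 → quotient 4, remainder 7059
10450 ÷ 7059 → quotient 1, remainder 3391
7059 ÷ 3391 → quotient 2, remainder 277
3391 ÷ 277 → quotient 12, remainder 67
277 ÷ 67 → quotient 4, remainder 9
67 ÷ 9 → quotient 7, remainder 4
9 ÷ 4 → quotient 2, remainder 1
4 ÷ 1 → quotient 4, remainder 0

4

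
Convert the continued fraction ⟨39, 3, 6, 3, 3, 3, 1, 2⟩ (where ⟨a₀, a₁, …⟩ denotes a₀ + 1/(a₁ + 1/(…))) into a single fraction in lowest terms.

93141/2369

a_0 = 39: 39/1
a_1 = 3: 118/3
a_2 = 6: 747/19
a_3 = 3: 2359/60
a_4 = 3: 7824/199
a_5 = 3: 25831/657
a_6 = 1: 33655/856
a_7 = 2: 93141/2369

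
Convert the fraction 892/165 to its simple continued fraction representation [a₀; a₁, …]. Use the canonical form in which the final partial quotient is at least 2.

[5; 2, 2, 6, 5]

Run the Euclidean algorithm, recording each quotient:
892 = 5·165 + 67, so a_0 = 5
165 = 2·67 + 31, so a_1 = 2
67 = 2·31 + 5, so a_2 = 2
31 = 6·5 + 1, so a_3 = 6
5 = 5·1 + 0, so a_4 = 5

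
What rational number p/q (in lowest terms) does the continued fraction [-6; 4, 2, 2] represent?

Start with 2.
2 + 1/(2/1) = 2 + 1/2 = 5/2
4 + 1/(5/2) = 4 + 2/5 = 22/5
-6 + 1/(22/5) = -6 + 5/22 = -127/22

-127/22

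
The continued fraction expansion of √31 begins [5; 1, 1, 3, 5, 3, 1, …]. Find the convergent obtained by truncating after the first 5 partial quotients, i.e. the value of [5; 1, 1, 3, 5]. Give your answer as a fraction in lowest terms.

206/37

Start with 5.
3 + 1/(5/1) = 3 + 1/5 = 16/5
1 + 1/(16/5) = 1 + 5/16 = 21/16
1 + 1/(21/16) = 1 + 16/21 = 37/21
5 + 1/(37/21) = 5 + 21/37 = 206/37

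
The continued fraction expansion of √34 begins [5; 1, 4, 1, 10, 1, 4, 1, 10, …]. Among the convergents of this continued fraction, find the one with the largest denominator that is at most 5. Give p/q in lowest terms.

29/5

List convergents until the denominator exceeds the bound:
a_0 = 5: 5/1  (≤ bound)
a_1 = 1: 6/1  (≤ bound)
a_2 = 4: 29/5  (≤ bound)
a_3 = 1: 35/6  (> 5, stop)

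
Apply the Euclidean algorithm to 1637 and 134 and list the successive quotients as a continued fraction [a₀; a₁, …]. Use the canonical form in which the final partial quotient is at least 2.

[12; 4, 1, 1, 1, 1, 1, 3]

1637 ÷ 134 → quotient 12, remainder 29
134 ÷ 29 → quotient 4, remainder 18
29 ÷ 18 → quotient 1, remainder 11
18 ÷ 11 → quotient 1, remainder 7
11 ÷ 7 → quotient 1, remainder 4
7 ÷ 4 → quotient 1, remainder 3
4 ÷ 3 → quotient 1, remainder 1
3 ÷ 1 → quotient 3, remainder 0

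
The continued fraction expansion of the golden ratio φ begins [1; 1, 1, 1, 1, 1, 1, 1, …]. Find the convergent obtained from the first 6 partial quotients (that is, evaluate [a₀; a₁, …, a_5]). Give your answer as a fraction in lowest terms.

13/8

Start with 1.
1 + 1/(1/1) = 1 + 1/1 = 2/1
1 + 1/(2/1) = 1 + 1/2 = 3/2
1 + 1/(3/2) = 1 + 2/3 = 5/3
1 + 1/(5/3) = 1 + 3/5 = 8/5
1 + 1/(8/5) = 1 + 5/8 = 13/8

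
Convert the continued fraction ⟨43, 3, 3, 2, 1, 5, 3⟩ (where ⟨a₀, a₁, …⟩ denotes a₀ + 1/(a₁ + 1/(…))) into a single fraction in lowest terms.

a_0 = 43: 43/1
a_1 = 3: 130/3
a_2 = 3: 433/10
a_3 = 2: 996/23
a_4 = 1: 1429/33
a_5 = 5: 8141/188
a_6 = 3: 25852/597

25852/597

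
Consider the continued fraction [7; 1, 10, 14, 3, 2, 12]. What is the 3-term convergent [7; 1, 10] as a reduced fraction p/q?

Start with 10.
1 + 1/(10/1) = 1 + 1/10 = 11/10
7 + 1/(11/10) = 7 + 10/11 = 87/11

87/11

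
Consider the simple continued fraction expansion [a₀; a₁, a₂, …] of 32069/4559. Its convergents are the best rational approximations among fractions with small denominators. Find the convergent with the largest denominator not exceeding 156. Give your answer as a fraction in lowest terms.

a_0 = 7: 7/1  (≤ bound)
a_1 = 29: 204/29  (≤ bound)
a_2 = 4: 823/117  (≤ bound)
a_3 = 2: 1850/263  (> 156, stop)

823/117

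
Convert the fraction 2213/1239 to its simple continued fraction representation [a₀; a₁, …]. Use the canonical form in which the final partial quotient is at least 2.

[1; 1, 3, 1, 2, 12, 3, 2]

⌊2213/1239⌋ = 1, remainder 974
⌊1239/974⌋ = 1, remainder 265
⌊974/265⌋ = 3, remainder 179
⌊265/179⌋ = 1, remainder 86
⌊179/86⌋ = 2, remainder 7
⌊86/7⌋ = 12, remainder 2
⌊7/2⌋ = 3, remainder 1
⌊2/1⌋ = 2, remainder 0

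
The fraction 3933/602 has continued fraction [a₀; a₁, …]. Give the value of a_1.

1

3933 = 6·602 + 321, so a_0 = 6
602 = 1·321 + 281, so a_1 = 1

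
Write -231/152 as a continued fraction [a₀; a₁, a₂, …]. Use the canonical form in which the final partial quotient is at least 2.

Run the Euclidean algorithm, recording each quotient:
-231 ÷ 152 → quotient -2, remainder 73
152 ÷ 73 → quotient 2, remainder 6
73 ÷ 6 → quotient 12, remainder 1
6 ÷ 1 → quotient 6, remainder 0

[-2; 2, 12, 6]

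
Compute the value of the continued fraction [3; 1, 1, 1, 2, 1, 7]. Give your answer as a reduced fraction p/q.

309/85

Compute successive convergents:
a_0 = 3: 3/1
a_1 = 1: 4/1
a_2 = 1: 7/2
a_3 = 1: 11/3
a_4 = 2: 29/8
a_5 = 1: 40/11
a_6 = 7: 309/85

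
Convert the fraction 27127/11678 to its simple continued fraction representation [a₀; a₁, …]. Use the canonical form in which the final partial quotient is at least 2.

27127 = 2·11678 + 3771, so a_0 = 2
11678 = 3·3771 + 365, so a_1 = 3
3771 = 10·365 + 121, so a_2 = 10
365 = 3·121 + 2, so a_3 = 3
121 = 60·2 + 1, so a_4 = 60
2 = 2·1 + 0, so a_5 = 2

[2; 3, 10, 3, 60, 2]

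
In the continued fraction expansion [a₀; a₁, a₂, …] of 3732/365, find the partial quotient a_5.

1

3732 ÷ 365 → quotient 10, remainder 82
365 ÷ 82 → quotient 4, remainder 37
82 ÷ 37 → quotient 2, remainder 8
37 ÷ 8 → quotient 4, remainder 5
8 ÷ 5 → quotient 1, remainder 3
5 ÷ 3 → quotient 1, remainder 2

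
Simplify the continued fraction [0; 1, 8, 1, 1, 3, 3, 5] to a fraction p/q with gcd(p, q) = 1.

Collapse the nested fraction from the inside out:
Start with 5.
3 + 1/(5/1) = 3 + 1/5 = 16/5
3 + 1/(16/5) = 3 + 5/16 = 53/16
1 + 1/(53/16) = 1 + 16/53 = 69/53
1 + 1/(69/53) = 1 + 53/69 = 122/69
8 + 1/(122/69) = 8 + 69/122 = 1045/122
1 + 1/(1045/122) = 1 + 122/1045 = 1167/1045
0 + 1/(1167/1045) = 0 + 1045/1167 = 1045/1167

1045/1167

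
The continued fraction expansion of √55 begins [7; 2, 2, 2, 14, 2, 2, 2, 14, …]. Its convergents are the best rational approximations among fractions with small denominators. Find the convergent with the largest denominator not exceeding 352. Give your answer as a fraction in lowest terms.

1283/173

a_0 = 7: 7/1  (≤ bound)
a_1 = 2: 15/2  (≤ bound)
a_2 = 2: 37/5  (≤ bound)
a_3 = 2: 89/12  (≤ bound)
a_4 = 14: 1283/173  (≤ bound)
a_5 = 2: 2655/358  (> 352, stop)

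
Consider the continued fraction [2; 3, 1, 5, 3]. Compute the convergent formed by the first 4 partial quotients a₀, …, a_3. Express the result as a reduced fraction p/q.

Work from the innermost term outward:
Start with 5.
1 + 1/(5/1) = 1 + 1/5 = 6/5
3 + 1/(6/5) = 3 + 5/6 = 23/6
2 + 1/(23/6) = 2 + 6/23 = 52/23

52/23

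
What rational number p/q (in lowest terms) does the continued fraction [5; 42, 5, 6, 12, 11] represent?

Start with 11.
12 + 1/(11/1) = 12 + 1/11 = 133/11
6 + 1/(133/11) = 6 + 11/133 = 809/133
5 + 1/(809/133) = 5 + 133/809 = 4178/809
42 + 1/(4178/809) = 42 + 809/4178 = 176285/4178
5 + 1/(176285/4178) = 5 + 4178/176285 = 885603/176285

885603/176285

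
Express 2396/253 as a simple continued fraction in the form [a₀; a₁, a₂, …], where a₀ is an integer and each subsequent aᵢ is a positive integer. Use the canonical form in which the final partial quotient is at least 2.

Repeatedly divide and take the remainder:
2396 ÷ 253 → quotient 9, remainder 119
253 ÷ 119 → quotient 2, remainder 15
119 ÷ 15 → quotient 7, remainder 14
15 ÷ 14 → quotient 1, remainder 1
14 ÷ 1 → quotient 14, remainder 0

[9; 2, 7, 1, 14]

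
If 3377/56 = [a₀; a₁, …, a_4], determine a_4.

2

Apply division with remainder until the remainder is 0:
3377 ÷ 56 → quotient 60, remainder 17
56 ÷ 17 → quotient 3, remainder 5
17 ÷ 5 → quotient 3, remainder 2
5 ÷ 2 → quotient 2, remainder 1
2 ÷ 1 → quotient 2, remainder 0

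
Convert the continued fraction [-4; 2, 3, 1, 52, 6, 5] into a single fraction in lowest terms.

-52519/14770

a_0 = -4: -4/1
a_1 = 2: -7/2
a_2 = 3: -25/7
a_3 = 1: -32/9
a_4 = 52: -1689/475
a_5 = 6: -10166/2859
a_6 = 5: -52519/14770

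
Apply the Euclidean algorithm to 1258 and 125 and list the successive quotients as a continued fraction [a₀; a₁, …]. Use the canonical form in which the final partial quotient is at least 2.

1258 = 10·125 + 8, so a_0 = 10
125 = 15·8 + 5, so a_1 = 15
8 = 1·5 + 3, so a_2 = 1
5 = 1·3 + 2, so a_3 = 1
3 = 1·2 + 1, so a_4 = 1
2 = 2·1 + 0, so a_5 = 2

[10; 15, 1, 1, 1, 2]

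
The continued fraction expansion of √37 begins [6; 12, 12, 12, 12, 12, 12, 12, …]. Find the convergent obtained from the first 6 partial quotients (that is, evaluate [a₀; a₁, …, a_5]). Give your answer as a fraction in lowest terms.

Start with 12.
12 + 1/(12/1) = 12 + 1/12 = 145/12
12 + 1/(145/12) = 12 + 12/145 = 1752/145
12 + 1/(1752/145) = 12 + 145/1752 = 21169/1752
12 + 1/(21169/1752) = 12 + 1752/21169 = 255780/21169
6 + 1/(255780/21169) = 6 + 21169/255780 = 1555849/255780

1555849/255780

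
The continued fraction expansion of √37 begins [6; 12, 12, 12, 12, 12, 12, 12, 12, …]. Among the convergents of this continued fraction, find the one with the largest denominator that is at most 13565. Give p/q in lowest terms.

10657/1752

a_0 = 6: 6/1  (≤ bound)
a_1 = 12: 73/12  (≤ bound)
a_2 = 12: 882/145  (≤ bound)
a_3 = 12: 10657/1752  (≤ bound)
a_4 = 12: 128766/21169  (> 13565, stop)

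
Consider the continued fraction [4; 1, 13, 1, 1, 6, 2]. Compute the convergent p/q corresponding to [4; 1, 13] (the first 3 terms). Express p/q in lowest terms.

69/14

Start with 13.
1 + 1/(13/1) = 1 + 1/13 = 14/13
4 + 1/(14/13) = 4 + 13/14 = 69/14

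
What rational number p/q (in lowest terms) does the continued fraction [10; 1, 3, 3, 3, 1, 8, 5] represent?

27038/2511

Build up convergents one term at a time:
a_0 = 10: 10/1
a_1 = 1: 11/1
a_2 = 3: 43/4
a_3 = 3: 140/13
a_4 = 3: 463/43
a_5 = 1: 603/56
a_6 = 8: 5287/491
a_7 = 5: 27038/2511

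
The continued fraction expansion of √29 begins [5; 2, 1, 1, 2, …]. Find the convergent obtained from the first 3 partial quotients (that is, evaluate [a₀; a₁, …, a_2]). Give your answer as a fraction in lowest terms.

16/3

Work from the innermost term outward:
Start with 1.
2 + 1/(1/1) = 2 + 1/1 = 3/1
5 + 1/(3/1) = 5 + 1/3 = 16/3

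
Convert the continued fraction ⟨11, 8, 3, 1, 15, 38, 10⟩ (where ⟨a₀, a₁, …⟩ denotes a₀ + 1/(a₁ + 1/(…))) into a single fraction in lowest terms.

Work from the innermost term outward:
Start with 10.
38 + 1/(10/1) = 38 + 1/10 = 381/10
15 + 1/(381/10) = 15 + 10/381 = 5725/381
1 + 1/(5725/381) = 1 + 381/5725 = 6106/5725
3 + 1/(6106/5725) = 3 + 5725/6106 = 24043/6106
8 + 1/(24043/6106) = 8 + 6106/24043 = 198450/24043
11 + 1/(198450/24043) = 11 + 24043/198450 = 2206993/198450

2206993/198450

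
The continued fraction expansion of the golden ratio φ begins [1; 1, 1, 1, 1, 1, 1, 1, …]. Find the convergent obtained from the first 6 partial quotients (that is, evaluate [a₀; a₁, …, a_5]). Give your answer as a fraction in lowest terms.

Work from the innermost term outward:
Start with 1.
1 + 1/(1/1) = 1 + 1/1 = 2/1
1 + 1/(2/1) = 1 + 1/2 = 3/2
1 + 1/(3/2) = 1 + 2/3 = 5/3
1 + 1/(5/3) = 1 + 3/5 = 8/5
1 + 1/(8/5) = 1 + 5/8 = 13/8

13/8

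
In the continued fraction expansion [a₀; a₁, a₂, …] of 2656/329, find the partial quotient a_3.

2

2656 ÷ 329 → quotient 8, remainder 24
329 ÷ 24 → quotient 13, remainder 17
24 ÷ 17 → quotient 1, remainder 7
17 ÷ 7 → quotient 2, remainder 3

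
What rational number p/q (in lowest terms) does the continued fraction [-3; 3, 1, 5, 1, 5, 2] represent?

-940/343

Compute successive convergents:
a_0 = -3: -3/1
a_1 = 3: -8/3
a_2 = 1: -11/4
a_3 = 5: -63/23
a_4 = 1: -74/27
a_5 = 5: -433/158
a_6 = 2: -940/343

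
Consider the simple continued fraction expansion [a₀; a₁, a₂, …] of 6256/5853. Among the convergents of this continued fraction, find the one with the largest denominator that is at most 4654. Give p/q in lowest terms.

2965/2774

a_0 = 1: 1/1  (≤ bound)
a_1 = 14: 15/14  (≤ bound)
a_2 = 1: 16/15  (≤ bound)
a_3 = 1: 31/29  (≤ bound)
a_4 = 10: 326/305  (≤ bound)
a_5 = 9: 2965/2774  (≤ bound)
a_6 = 2: 6256/5853  (> 4654, stop)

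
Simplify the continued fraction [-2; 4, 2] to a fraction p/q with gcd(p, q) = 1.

Start with 2.
4 + 1/(2/1) = 4 + 1/2 = 9/2
-2 + 1/(9/2) = -2 + 2/9 = -16/9

-16/9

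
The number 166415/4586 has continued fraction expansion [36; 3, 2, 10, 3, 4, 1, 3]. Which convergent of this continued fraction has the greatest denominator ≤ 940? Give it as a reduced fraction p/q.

8201/226

List convergents until the denominator exceeds the bound:
a_0 = 36: 36/1  (≤ bound)
a_1 = 3: 109/3  (≤ bound)
a_2 = 2: 254/7  (≤ bound)
a_3 = 10: 2649/73  (≤ bound)
a_4 = 3: 8201/226  (≤ bound)
a_5 = 4: 35453/977  (> 940, stop)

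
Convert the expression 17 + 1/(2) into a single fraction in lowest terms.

35/2

Start with 2.
17 + 1/(2/1) = 17 + 1/2 = 35/2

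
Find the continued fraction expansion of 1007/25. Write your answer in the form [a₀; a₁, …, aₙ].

[40; 3, 1, 1, 3]

⌊1007/25⌋ = 40, remainder 7
⌊25/7⌋ = 3, remainder 4
⌊7/4⌋ = 1, remainder 3
⌊4/3⌋ = 1, remainder 1
⌊3/1⌋ = 3, remainder 0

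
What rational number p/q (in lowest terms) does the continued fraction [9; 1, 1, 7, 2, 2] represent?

Start with 2.
2 + 1/(2/1) = 2 + 1/2 = 5/2
7 + 1/(5/2) = 7 + 2/5 = 37/5
1 + 1/(37/5) = 1 + 5/37 = 42/37
1 + 1/(42/37) = 1 + 37/42 = 79/42
9 + 1/(79/42) = 9 + 42/79 = 753/79

753/79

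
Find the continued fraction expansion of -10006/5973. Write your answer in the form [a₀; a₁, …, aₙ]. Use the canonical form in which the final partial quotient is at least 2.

[-2; 3, 12, 1, 2, 8, 6]

⌊-10006/5973⌋ = -2, remainder 1940
⌊5973/1940⌋ = 3, remainder 153
⌊1940/153⌋ = 12, remainder 104
⌊153/104⌋ = 1, remainder 49
⌊104/49⌋ = 2, remainder 6
⌊49/6⌋ = 8, remainder 1
⌊6/1⌋ = 6, remainder 0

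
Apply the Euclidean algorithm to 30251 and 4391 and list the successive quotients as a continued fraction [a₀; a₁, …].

[6; 1, 8, 28, 1, 1, 2, 3]

Repeatedly divide and take the remainder:
30251 ÷ 4391 → quotient 6, remainder 3905
4391 ÷ 3905 → quotient 1, remainder 486
3905 ÷ 486 → quotient 8, remainder 17
486 ÷ 17 → quotient 28, remainder 10
17 ÷ 10 → quotient 1, remainder 7
10 ÷ 7 → quotient 1, remainder 3
7 ÷ 3 → quotient 2, remainder 1
3 ÷ 1 → quotient 3, remainder 0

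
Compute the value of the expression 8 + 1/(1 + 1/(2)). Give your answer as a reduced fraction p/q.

26/3

a_0 = 8: 8/1
a_1 = 1: 9/1
a_2 = 2: 26/3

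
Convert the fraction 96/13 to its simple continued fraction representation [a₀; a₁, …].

96 ÷ 13 → quotient 7, remainder 5
13 ÷ 5 → quotient 2, remainder 3
5 ÷ 3 → quotient 1, remainder 2
3 ÷ 2 → quotient 1, remainder 1
2 ÷ 1 → quotient 2, remainder 0

[7; 2, 1, 1, 2]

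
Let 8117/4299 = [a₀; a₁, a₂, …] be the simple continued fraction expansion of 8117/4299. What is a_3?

⌊8117/4299⌋ = 1, remainder 3818
⌊4299/3818⌋ = 1, remainder 481
⌊3818/481⌋ = 7, remainder 451
⌊481/451⌋ = 1, remainder 30

1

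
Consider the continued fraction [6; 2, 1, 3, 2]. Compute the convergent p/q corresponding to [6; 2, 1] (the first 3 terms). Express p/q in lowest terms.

19/3

a_0 = 6: 6/1
a_1 = 2: 13/2
a_2 = 1: 19/3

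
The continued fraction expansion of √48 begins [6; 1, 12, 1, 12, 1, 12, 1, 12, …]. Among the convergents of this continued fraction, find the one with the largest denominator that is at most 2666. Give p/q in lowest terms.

List convergents until the denominator exceeds the bound:
a_0 = 6: 6/1  (≤ bound)
a_1 = 1: 7/1  (≤ bound)
a_2 = 12: 90/13  (≤ bound)
a_3 = 1: 97/14  (≤ bound)
a_4 = 12: 1254/181  (≤ bound)
a_5 = 1: 1351/195  (≤ bound)
a_6 = 12: 17466/2521  (≤ bound)
a_7 = 1: 18817/2716  (> 2666, stop)

17466/2521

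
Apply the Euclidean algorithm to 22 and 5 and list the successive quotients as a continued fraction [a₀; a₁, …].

22 ÷ 5 → quotient 4, remainder 2
5 ÷ 2 → quotient 2, remainder 1
2 ÷ 1 → quotient 2, remainder 0

[4; 2, 2]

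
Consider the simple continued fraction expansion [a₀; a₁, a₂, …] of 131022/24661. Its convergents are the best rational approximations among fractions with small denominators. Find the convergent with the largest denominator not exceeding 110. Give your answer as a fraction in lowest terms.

List convergents until the denominator exceeds the bound:
a_0 = 5: 5/1  (≤ bound)
a_1 = 3: 16/3  (≤ bound)
a_2 = 5: 85/16  (≤ bound)
a_3 = 9: 781/147  (> 110, stop)

85/16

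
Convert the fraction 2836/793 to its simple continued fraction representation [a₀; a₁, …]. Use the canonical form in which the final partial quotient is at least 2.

2836 ÷ 793 → quotient 3, remainder 457
793 ÷ 457 → quotient 1, remainder 336
457 ÷ 336 → quotient 1, remainder 121
336 ÷ 121 → quotient 2, remainder 94
121 ÷ 94 → quotient 1, remainder 27
94 ÷ 27 → quotient 3, remainder 13
27 ÷ 13 → quotient 2, remainder 1
13 ÷ 1 → quotient 13, remainder 0

[3; 1, 1, 2, 1, 3, 2, 13]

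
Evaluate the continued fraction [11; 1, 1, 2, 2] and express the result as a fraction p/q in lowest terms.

Build up convergents one term at a time:
a_0 = 11: 11/1
a_1 = 1: 12/1
a_2 = 1: 23/2
a_3 = 2: 58/5
a_4 = 2: 139/12

139/12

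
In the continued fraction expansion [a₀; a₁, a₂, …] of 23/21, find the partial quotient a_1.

⌊23/21⌋ = 1, remainder 2
⌊21/2⌋ = 10, remainder 1

10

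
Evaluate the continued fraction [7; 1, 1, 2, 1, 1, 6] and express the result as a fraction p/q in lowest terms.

Build up convergents one term at a time:
a_0 = 7: 7/1
a_1 = 1: 8/1
a_2 = 1: 15/2
a_3 = 2: 38/5
a_4 = 1: 53/7
a_5 = 1: 91/12
a_6 = 6: 599/79

599/79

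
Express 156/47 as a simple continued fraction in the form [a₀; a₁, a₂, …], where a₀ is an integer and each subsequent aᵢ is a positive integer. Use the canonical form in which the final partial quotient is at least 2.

⌊156/47⌋ = 3, remainder 15
⌊47/15⌋ = 3, remainder 2
⌊15/2⌋ = 7, remainder 1
⌊2/1⌋ = 2, remainder 0

[3; 3, 7, 2]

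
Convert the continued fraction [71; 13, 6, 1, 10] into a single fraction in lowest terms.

Build up convergents one term at a time:
a_0 = 71: 71/1
a_1 = 13: 924/13
a_2 = 6: 5615/79
a_3 = 1: 6539/92
a_4 = 10: 71005/999

71005/999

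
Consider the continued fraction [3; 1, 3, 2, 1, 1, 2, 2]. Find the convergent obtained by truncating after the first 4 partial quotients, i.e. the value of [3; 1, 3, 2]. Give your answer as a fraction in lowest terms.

34/9

Start with 2.
3 + 1/(2/1) = 3 + 1/2 = 7/2
1 + 1/(7/2) = 1 + 2/7 = 9/7
3 + 1/(9/7) = 3 + 7/9 = 34/9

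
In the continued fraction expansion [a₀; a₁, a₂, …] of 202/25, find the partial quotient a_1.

12

202 ÷ 25 → quotient 8, remainder 2
25 ÷ 2 → quotient 12, remainder 1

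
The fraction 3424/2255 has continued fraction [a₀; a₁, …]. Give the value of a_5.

1

Run the Euclidean algorithm, recording each quotient:
3424 = 1·2255 + 1169, so a_0 = 1
2255 = 1·1169 + 1086, so a_1 = 1
1169 = 1·1086 + 83, so a_2 = 1
1086 = 13·83 + 7, so a_3 = 13
83 = 11·7 + 6, so a_4 = 11
7 = 1·6 + 1, so a_5 = 1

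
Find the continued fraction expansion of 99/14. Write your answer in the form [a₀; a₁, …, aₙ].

[7; 14]

99 = 7·14 + 1, so a_0 = 7
14 = 14·1 + 0, so a_1 = 14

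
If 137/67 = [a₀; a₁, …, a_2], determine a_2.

3

Apply division with remainder until the remainder is 0:
137 ÷ 67 → quotient 2, remainder 3
67 ÷ 3 → quotient 22, remainder 1
3 ÷ 1 → quotient 3, remainder 0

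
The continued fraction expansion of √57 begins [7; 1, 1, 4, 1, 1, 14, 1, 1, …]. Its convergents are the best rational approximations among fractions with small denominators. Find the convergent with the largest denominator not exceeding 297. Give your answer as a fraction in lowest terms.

2197/291

a_0 = 7: 7/1  (≤ bound)
a_1 = 1: 8/1  (≤ bound)
a_2 = 1: 15/2  (≤ bound)
a_3 = 4: 68/9  (≤ bound)
a_4 = 1: 83/11  (≤ bound)
a_5 = 1: 151/20  (≤ bound)
a_6 = 14: 2197/291  (≤ bound)
a_7 = 1: 2348/311  (> 297, stop)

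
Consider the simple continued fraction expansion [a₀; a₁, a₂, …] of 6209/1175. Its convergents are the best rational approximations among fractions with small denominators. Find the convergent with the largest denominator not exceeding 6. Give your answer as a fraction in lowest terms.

a_0 = 5: 5/1  (≤ bound)
a_1 = 3: 16/3  (≤ bound)
a_2 = 1: 21/4  (≤ bound)
a_3 = 1: 37/7  (> 6, stop)

21/4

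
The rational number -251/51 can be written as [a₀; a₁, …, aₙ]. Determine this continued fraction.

Apply division with remainder until the remainder is 0:
⌊-251/51⌋ = -5, remainder 4
⌊51/4⌋ = 12, remainder 3
⌊4/3⌋ = 1, remainder 1
⌊3/1⌋ = 3, remainder 0

[-5; 12, 1, 3]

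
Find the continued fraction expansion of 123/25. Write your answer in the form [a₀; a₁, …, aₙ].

123 = 4·25 + 23, so a_0 = 4
25 = 1·23 + 2, so a_1 = 1
23 = 11·2 + 1, so a_2 = 11
2 = 2·1 + 0, so a_3 = 2

[4; 1, 11, 2]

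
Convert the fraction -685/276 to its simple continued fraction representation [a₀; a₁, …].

[-3; 1, 1, 13, 3, 3]

⌊-685/276⌋ = -3, remainder 143
⌊276/143⌋ = 1, remainder 133
⌊143/133⌋ = 1, remainder 10
⌊133/10⌋ = 13, remainder 3
⌊10/3⌋ = 3, remainder 1
⌊3/1⌋ = 3, remainder 0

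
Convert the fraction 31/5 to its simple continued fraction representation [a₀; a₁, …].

[6; 5]

31 ÷ 5 → quotient 6, remainder 1
5 ÷ 1 → quotient 5, remainder 0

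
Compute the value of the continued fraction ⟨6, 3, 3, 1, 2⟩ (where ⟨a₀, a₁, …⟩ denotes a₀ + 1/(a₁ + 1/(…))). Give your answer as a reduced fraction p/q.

Start with 2.
1 + 1/(2/1) = 1 + 1/2 = 3/2
3 + 1/(3/2) = 3 + 2/3 = 11/3
3 + 1/(11/3) = 3 + 3/11 = 36/11
6 + 1/(36/11) = 6 + 11/36 = 227/36

227/36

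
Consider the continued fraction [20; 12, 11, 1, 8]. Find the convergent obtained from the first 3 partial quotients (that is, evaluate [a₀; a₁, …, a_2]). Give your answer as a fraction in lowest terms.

Start with 11.
12 + 1/(11/1) = 12 + 1/11 = 133/11
20 + 1/(133/11) = 20 + 11/133 = 2671/133

2671/133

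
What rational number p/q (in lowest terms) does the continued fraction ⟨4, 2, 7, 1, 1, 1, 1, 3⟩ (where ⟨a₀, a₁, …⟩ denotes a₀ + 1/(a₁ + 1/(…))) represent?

1305/292

Start with 3.
1 + 1/(3/1) = 1 + 1/3 = 4/3
1 + 1/(4/3) = 1 + 3/4 = 7/4
1 + 1/(7/4) = 1 + 4/7 = 11/7
1 + 1/(11/7) = 1 + 7/11 = 18/11
7 + 1/(18/11) = 7 + 11/18 = 137/18
2 + 1/(137/18) = 2 + 18/137 = 292/137
4 + 1/(292/137) = 4 + 137/292 = 1305/292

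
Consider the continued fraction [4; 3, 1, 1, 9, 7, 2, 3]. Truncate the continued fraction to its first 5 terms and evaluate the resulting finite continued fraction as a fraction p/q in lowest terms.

Start with 9.
1 + 1/(9/1) = 1 + 1/9 = 10/9
1 + 1/(10/9) = 1 + 9/10 = 19/10
3 + 1/(19/10) = 3 + 10/19 = 67/19
4 + 1/(67/19) = 4 + 19/67 = 287/67

287/67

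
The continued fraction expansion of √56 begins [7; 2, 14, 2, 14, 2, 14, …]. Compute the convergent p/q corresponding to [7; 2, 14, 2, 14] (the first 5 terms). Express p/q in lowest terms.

6503/869

Start with 14.
2 + 1/(14/1) = 2 + 1/14 = 29/14
14 + 1/(29/14) = 14 + 14/29 = 420/29
2 + 1/(420/29) = 2 + 29/420 = 869/420
7 + 1/(869/420) = 7 + 420/869 = 6503/869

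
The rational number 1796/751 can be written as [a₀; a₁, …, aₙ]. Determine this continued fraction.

[2; 2, 1, 1, 4, 10, 1, 2]

Apply division with remainder until the remainder is 0:
1796 = 2·751 + 294, so a_0 = 2
751 = 2·294 + 163, so a_1 = 2
294 = 1·163 + 131, so a_2 = 1
163 = 1·131 + 32, so a_3 = 1
131 = 4·32 + 3, so a_4 = 4
32 = 10·3 + 2, so a_5 = 10
3 = 1·2 + 1, so a_6 = 1
2 = 2·1 + 0, so a_7 = 2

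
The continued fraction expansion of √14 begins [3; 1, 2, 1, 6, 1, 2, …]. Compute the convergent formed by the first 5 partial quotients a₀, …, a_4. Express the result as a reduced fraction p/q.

101/27

Starting at the tail and folding back:
Start with 6.
1 + 1/(6/1) = 1 + 1/6 = 7/6
2 + 1/(7/6) = 2 + 6/7 = 20/7
1 + 1/(20/7) = 1 + 7/20 = 27/20
3 + 1/(27/20) = 3 + 20/27 = 101/27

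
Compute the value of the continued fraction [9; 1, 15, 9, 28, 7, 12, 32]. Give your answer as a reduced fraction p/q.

111017374/11171077

a_0 = 9: 9/1
a_1 = 1: 10/1
a_2 = 15: 159/16
a_3 = 9: 1441/145
a_4 = 28: 40507/4076
a_5 = 7: 284990/28677
a_6 = 12: 3460387/348200
a_7 = 32: 111017374/11171077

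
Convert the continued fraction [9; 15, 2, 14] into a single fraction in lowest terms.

Start with 14.
2 + 1/(14/1) = 2 + 1/14 = 29/14
15 + 1/(29/14) = 15 + 14/29 = 449/29
9 + 1/(449/29) = 9 + 29/449 = 4070/449

4070/449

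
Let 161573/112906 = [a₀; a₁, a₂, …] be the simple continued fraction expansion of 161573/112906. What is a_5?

53

Run the Euclidean algorithm, recording each quotient:
161573 = 1·112906 + 48667, so a_0 = 1
112906 = 2·48667 + 15572, so a_1 = 2
48667 = 3·15572 + 1951, so a_2 = 3
15572 = 7·1951 + 1915, so a_3 = 7
1951 = 1·1915 + 36, so a_4 = 1
1915 = 53·36 + 7, so a_5 = 53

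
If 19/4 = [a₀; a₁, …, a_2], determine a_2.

3

19 ÷ 4 → quotient 4, remainder 3
4 ÷ 3 → quotient 1, remainder 1
3 ÷ 1 → quotient 3, remainder 0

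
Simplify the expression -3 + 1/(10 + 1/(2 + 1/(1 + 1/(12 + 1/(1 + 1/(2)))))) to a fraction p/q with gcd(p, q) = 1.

Collapse the nested fraction from the inside out:
Start with 2.
1 + 1/(2/1) = 1 + 1/2 = 3/2
12 + 1/(3/2) = 12 + 2/3 = 38/3
1 + 1/(38/3) = 1 + 3/38 = 41/38
2 + 1/(41/38) = 2 + 38/41 = 120/41
10 + 1/(120/41) = 10 + 41/120 = 1241/120
-3 + 1/(1241/120) = -3 + 120/1241 = -3603/1241

-3603/1241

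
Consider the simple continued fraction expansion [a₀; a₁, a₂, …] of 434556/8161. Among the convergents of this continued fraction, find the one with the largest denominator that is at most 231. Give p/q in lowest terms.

List convergents until the denominator exceeds the bound:
a_0 = 53: 53/1  (≤ bound)
a_1 = 4: 213/4  (≤ bound)
a_2 = 29: 6230/117  (≤ bound)
a_3 = 3: 18903/355  (> 231, stop)

6230/117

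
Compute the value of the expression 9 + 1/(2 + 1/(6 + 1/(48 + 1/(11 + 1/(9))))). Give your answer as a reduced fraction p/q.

593407/62717

Build up convergents one term at a time:
a_0 = 9: 9/1
a_1 = 2: 19/2
a_2 = 6: 123/13
a_3 = 48: 5923/626
a_4 = 11: 65276/6899
a_5 = 9: 593407/62717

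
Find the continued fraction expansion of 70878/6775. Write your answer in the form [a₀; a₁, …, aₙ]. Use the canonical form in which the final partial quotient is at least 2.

⌊70878/6775⌋ = 10, remainder 3128
⌊6775/3128⌋ = 2, remainder 519
⌊3128/519⌋ = 6, remainder 14
⌊519/14⌋ = 37, remainder 1
⌊14/1⌋ = 14, remainder 0

[10; 2, 6, 37, 14]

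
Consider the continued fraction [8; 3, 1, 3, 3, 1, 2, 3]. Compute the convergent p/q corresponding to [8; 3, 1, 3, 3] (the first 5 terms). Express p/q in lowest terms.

Start with 3.
3 + 1/(3/1) = 3 + 1/3 = 10/3
1 + 1/(10/3) = 1 + 3/10 = 13/10
3 + 1/(13/10) = 3 + 10/13 = 49/13
8 + 1/(49/13) = 8 + 13/49 = 405/49

405/49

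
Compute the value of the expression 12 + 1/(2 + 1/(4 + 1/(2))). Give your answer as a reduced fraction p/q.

a_0 = 12: 12/1
a_1 = 2: 25/2
a_2 = 4: 112/9
a_3 = 2: 249/20

249/20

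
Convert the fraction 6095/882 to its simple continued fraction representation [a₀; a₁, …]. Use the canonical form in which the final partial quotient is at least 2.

[6; 1, 10, 6, 13]

6095 = 6·882 + 803, so a_0 = 6
882 = 1·803 + 79, so a_1 = 1
803 = 10·79 + 13, so a_2 = 10
79 = 6·13 + 1, so a_3 = 6
13 = 13·1 + 0, so a_4 = 13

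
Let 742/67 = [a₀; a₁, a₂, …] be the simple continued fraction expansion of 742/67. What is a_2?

2

742 ÷ 67 → quotient 11, remainder 5
67 ÷ 5 → quotient 13, remainder 2
5 ÷ 2 → quotient 2, remainder 1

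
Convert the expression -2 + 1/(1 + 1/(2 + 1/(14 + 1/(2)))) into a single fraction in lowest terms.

-118/89

a_0 = -2: -2/1
a_1 = 1: -1/1
a_2 = 2: -4/3
a_3 = 14: -57/43
a_4 = 2: -118/89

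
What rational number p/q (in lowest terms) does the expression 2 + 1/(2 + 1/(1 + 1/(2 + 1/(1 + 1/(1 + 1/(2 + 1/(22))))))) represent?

2597/1097

Start with 22.
2 + 1/(22/1) = 2 + 1/22 = 45/22
1 + 1/(45/22) = 1 + 22/45 = 67/45
1 + 1/(67/45) = 1 + 45/67 = 112/67
2 + 1/(112/67) = 2 + 67/112 = 291/112
1 + 1/(291/112) = 1 + 112/291 = 403/291
2 + 1/(403/291) = 2 + 291/403 = 1097/403
2 + 1/(1097/403) = 2 + 403/1097 = 2597/1097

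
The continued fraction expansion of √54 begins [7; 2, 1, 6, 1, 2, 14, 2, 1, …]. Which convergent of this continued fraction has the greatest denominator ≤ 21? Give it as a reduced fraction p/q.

147/20

List convergents until the denominator exceeds the bound:
a_0 = 7: 7/1  (≤ bound)
a_1 = 2: 15/2  (≤ bound)
a_2 = 1: 22/3  (≤ bound)
a_3 = 6: 147/20  (≤ bound)
a_4 = 1: 169/23  (> 21, stop)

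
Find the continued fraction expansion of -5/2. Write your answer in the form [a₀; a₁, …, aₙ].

Repeatedly divide and take the remainder:
⌊-5/2⌋ = -3, remainder 1
⌊2/1⌋ = 2, remainder 0

[-3; 2]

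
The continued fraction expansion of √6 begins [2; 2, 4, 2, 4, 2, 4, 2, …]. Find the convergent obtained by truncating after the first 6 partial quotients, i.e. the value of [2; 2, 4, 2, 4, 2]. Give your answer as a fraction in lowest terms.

Start with 2.
4 + 1/(2/1) = 4 + 1/2 = 9/2
2 + 1/(9/2) = 2 + 2/9 = 20/9
4 + 1/(20/9) = 4 + 9/20 = 89/20
2 + 1/(89/20) = 2 + 20/89 = 198/89
2 + 1/(198/89) = 2 + 89/198 = 485/198

485/198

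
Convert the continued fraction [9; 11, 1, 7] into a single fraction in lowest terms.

Start with 7.
1 + 1/(7/1) = 1 + 1/7 = 8/7
11 + 1/(8/7) = 11 + 7/8 = 95/8
9 + 1/(95/8) = 9 + 8/95 = 863/95

863/95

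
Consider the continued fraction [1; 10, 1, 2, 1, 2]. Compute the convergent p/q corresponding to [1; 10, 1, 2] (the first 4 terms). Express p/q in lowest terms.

Work from the innermost term outward:
Start with 2.
1 + 1/(2/1) = 1 + 1/2 = 3/2
10 + 1/(3/2) = 10 + 2/3 = 32/3
1 + 1/(32/3) = 1 + 3/32 = 35/32

35/32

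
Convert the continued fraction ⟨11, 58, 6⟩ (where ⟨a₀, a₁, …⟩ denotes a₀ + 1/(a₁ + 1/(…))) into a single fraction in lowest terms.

3845/349

Starting at the tail and folding back:
Start with 6.
58 + 1/(6/1) = 58 + 1/6 = 349/6
11 + 1/(349/6) = 11 + 6/349 = 3845/349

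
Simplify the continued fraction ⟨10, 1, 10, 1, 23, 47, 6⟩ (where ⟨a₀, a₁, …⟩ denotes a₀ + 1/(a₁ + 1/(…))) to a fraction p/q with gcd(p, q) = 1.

Start with 6.
47 + 1/(6/1) = 47 + 1/6 = 283/6
23 + 1/(283/6) = 23 + 6/283 = 6515/283
1 + 1/(6515/283) = 1 + 283/6515 = 6798/6515
10 + 1/(6798/6515) = 10 + 6515/6798 = 74495/6798
1 + 1/(74495/6798) = 1 + 6798/74495 = 81293/74495
10 + 1/(81293/74495) = 10 + 74495/81293 = 887425/81293

887425/81293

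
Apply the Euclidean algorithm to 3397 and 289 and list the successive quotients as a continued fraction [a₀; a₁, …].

[11; 1, 3, 14, 5]

Apply division with remainder until the remainder is 0:
3397 = 11·289 + 218, so a_0 = 11
289 = 1·218 + 71, so a_1 = 1
218 = 3·71 + 5, so a_2 = 3
71 = 14·5 + 1, so a_3 = 14
5 = 5·1 + 0, so a_4 = 5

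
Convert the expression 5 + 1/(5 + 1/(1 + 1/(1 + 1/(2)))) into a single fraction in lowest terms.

145/28

Compute successive convergents:
a_0 = 5: 5/1
a_1 = 5: 26/5
a_2 = 1: 31/6
a_3 = 1: 57/11
a_4 = 2: 145/28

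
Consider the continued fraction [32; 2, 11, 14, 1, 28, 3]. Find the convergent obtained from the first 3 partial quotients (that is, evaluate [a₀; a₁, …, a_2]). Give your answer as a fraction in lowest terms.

747/23

a_0 = 32: 32/1
a_1 = 2: 65/2
a_2 = 11: 747/23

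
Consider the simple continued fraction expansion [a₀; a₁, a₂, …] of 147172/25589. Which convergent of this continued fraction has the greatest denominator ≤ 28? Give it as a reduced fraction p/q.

23/4

List convergents until the denominator exceeds the bound:
a_0 = 5: 5/1  (≤ bound)
a_1 = 1: 6/1  (≤ bound)
a_2 = 3: 23/4  (≤ bound)
a_3 = 45: 1041/181  (> 28, stop)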